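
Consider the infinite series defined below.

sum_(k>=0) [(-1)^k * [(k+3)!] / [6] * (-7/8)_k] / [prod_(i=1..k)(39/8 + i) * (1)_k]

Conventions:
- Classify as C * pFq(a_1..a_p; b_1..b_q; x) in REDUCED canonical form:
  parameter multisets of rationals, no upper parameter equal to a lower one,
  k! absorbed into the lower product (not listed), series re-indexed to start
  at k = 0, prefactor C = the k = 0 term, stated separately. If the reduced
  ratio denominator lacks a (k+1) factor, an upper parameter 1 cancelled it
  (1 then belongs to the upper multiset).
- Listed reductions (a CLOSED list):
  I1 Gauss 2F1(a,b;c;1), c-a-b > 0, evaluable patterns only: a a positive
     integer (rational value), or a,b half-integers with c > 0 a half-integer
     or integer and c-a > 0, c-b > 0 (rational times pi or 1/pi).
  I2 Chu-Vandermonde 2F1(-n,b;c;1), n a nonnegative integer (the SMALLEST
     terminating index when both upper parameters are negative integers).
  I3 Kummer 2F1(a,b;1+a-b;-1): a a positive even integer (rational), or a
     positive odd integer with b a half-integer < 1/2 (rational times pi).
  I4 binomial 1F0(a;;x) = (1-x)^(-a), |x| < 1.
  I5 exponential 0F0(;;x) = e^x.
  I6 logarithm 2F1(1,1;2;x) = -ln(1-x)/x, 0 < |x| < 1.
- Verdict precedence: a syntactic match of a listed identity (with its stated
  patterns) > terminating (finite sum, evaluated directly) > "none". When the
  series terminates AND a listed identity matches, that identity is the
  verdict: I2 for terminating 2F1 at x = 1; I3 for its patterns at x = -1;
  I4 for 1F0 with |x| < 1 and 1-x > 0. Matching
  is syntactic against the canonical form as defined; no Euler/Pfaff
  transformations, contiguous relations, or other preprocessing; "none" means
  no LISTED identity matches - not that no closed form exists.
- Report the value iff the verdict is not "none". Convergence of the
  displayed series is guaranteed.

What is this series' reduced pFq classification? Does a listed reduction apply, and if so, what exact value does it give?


This is 1 * 2F1(-7/8, 4; 47/8; -1) in reduced canonical form. Verdict: the Kummer evaluation I3 applies (x = -1; c = 47/8 equals 1+a-b for upper {-7/8, 4}: listed pattern). Its exact value is 403/256.

The tell: x = (-1) and the factorial ratio (C = 1, x = -1) (k+a-1)!/(a-1)! is a rising factorial (a)_k.
Consecutive-term ratio: r(k) = (-1) * (k-7/8) (k+4) / [(k+47/8) (k+1)] - rational; roots negated = parameters, x = (-1), C = 1.


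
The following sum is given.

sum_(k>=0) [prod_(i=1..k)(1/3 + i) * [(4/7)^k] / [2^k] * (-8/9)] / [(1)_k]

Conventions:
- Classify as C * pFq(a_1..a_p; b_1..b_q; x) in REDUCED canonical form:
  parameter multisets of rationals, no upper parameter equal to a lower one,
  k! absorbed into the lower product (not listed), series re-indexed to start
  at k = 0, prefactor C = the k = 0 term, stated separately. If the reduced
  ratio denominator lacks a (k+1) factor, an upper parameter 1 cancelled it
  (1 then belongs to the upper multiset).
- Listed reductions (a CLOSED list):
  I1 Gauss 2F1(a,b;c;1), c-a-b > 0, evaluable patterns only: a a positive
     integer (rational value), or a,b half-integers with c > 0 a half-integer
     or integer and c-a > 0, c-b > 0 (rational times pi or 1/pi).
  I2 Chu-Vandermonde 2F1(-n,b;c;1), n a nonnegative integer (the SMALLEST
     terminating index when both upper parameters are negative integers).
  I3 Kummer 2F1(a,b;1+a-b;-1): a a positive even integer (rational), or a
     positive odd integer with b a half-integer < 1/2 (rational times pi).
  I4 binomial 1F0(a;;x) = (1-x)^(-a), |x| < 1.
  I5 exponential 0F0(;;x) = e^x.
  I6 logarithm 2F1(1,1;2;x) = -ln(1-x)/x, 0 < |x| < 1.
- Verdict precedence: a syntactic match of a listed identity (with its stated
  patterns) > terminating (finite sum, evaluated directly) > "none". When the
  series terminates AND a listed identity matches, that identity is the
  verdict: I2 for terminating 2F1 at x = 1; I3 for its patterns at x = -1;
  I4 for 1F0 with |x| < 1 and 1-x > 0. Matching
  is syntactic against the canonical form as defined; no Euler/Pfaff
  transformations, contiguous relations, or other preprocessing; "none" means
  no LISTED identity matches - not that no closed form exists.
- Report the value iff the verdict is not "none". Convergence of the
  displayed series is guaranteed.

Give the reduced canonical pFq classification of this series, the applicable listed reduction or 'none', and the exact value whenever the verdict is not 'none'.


Reduced: x = 2/7, 1F0, upper = {4/3}, lower = {-}, C = -8/9. Verdict (x = 2/7): binomial (I4) applies (the 1F0 binomial series: exponent -4/3, x = 2/7). Value: (-8/9) * (5/7)^(-4/3).

Key step: t_0 = -8/9 here, and the running product (C = -8/9, x = 2/7) telescopes to a rising factorial.
Ratio: r(k) = (2/7) * (k+4/3) / [(k+1)] - rational in k. x = (2/7); t_0 = -8/9; negate the roots.


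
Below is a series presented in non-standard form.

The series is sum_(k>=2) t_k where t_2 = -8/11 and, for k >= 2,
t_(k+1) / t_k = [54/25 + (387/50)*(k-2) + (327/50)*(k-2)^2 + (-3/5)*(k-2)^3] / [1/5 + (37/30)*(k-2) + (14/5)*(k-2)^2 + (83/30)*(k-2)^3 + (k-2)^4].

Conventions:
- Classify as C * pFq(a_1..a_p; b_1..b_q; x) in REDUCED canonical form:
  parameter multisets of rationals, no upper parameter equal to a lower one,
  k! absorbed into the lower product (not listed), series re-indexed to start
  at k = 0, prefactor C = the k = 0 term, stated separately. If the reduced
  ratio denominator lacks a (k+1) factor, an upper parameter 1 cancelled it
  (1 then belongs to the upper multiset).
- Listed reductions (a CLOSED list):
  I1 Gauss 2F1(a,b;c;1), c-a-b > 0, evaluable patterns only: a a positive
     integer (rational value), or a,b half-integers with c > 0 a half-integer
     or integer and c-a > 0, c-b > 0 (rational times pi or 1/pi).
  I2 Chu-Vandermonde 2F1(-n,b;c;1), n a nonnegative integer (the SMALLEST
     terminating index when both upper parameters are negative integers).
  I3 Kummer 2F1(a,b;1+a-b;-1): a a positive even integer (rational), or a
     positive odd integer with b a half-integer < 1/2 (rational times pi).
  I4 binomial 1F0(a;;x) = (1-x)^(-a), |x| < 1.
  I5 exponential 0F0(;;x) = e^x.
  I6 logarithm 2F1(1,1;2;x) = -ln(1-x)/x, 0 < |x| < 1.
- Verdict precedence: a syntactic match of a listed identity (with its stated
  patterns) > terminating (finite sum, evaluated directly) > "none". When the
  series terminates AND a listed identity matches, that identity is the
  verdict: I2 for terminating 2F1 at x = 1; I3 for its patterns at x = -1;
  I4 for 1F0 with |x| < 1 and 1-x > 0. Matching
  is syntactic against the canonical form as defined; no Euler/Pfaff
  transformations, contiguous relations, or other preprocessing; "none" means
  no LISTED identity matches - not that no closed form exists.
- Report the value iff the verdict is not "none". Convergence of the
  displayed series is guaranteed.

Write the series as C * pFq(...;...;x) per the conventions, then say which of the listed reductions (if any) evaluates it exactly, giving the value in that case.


This is -8/11 * 1F1(-12; 2/3; -3/5) in reduced canonical form. Verdict: terminating at k = 12: the factor (-12)_k kills every later term; summing the 13 survivors is exact. Its exact value is -1122340958493531239563381/27311753218750000000000.

The tell: with t_0 = -8/11, the ratio is unreduced: k + 1/2 divides both sides (C = -8/11, x = -3/5).
Ratio: r(k) = (-3/5) * (k-12) / [(k+2/3) (k+1)] - poly over poly, x = (-3/5) from leading terms; C = -8/11 at k = 0.


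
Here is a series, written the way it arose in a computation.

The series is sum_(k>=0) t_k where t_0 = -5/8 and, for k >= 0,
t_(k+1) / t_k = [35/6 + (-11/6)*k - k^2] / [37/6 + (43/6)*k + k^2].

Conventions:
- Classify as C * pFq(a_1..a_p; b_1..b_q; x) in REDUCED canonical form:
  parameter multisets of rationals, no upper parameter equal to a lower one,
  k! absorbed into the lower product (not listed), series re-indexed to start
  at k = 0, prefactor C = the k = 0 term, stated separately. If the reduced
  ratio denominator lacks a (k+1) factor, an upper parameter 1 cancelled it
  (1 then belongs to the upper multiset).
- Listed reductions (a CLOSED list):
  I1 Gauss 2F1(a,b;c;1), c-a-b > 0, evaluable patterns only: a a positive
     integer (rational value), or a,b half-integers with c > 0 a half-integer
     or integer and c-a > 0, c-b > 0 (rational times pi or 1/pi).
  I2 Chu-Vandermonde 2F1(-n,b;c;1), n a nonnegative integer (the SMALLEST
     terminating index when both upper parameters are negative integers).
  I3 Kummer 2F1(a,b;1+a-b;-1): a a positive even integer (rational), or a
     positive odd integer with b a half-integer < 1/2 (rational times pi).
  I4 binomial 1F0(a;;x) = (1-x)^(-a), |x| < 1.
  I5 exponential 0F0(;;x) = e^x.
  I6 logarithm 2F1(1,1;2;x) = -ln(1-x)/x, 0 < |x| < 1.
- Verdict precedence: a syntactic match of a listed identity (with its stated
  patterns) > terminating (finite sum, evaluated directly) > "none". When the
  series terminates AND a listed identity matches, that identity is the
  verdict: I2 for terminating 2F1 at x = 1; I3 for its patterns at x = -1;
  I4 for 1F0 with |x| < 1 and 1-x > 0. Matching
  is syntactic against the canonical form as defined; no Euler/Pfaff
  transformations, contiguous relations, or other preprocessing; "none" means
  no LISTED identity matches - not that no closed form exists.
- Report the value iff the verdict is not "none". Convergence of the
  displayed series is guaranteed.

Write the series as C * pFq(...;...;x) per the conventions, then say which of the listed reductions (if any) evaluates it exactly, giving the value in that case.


Classification (C = -5/8): 2F1 with upper {-5/3, 7/2}, lower {37/6}, argument x = -1. Verdict: no listed reduction: x = -1 and upper {-5/3, 7/2} fail every I1-I6 pattern.

Key observation: with t_0 = -5/8, roots of the ratio polynomials (C = -5/8) are the negated parameters.
Step ratio: r(k) = (-1) * (k-5/3) (k+7/2) / [(k+37/6) (k+1)] ; factor over Q: parameters, x = (-1), and C = -5/8.


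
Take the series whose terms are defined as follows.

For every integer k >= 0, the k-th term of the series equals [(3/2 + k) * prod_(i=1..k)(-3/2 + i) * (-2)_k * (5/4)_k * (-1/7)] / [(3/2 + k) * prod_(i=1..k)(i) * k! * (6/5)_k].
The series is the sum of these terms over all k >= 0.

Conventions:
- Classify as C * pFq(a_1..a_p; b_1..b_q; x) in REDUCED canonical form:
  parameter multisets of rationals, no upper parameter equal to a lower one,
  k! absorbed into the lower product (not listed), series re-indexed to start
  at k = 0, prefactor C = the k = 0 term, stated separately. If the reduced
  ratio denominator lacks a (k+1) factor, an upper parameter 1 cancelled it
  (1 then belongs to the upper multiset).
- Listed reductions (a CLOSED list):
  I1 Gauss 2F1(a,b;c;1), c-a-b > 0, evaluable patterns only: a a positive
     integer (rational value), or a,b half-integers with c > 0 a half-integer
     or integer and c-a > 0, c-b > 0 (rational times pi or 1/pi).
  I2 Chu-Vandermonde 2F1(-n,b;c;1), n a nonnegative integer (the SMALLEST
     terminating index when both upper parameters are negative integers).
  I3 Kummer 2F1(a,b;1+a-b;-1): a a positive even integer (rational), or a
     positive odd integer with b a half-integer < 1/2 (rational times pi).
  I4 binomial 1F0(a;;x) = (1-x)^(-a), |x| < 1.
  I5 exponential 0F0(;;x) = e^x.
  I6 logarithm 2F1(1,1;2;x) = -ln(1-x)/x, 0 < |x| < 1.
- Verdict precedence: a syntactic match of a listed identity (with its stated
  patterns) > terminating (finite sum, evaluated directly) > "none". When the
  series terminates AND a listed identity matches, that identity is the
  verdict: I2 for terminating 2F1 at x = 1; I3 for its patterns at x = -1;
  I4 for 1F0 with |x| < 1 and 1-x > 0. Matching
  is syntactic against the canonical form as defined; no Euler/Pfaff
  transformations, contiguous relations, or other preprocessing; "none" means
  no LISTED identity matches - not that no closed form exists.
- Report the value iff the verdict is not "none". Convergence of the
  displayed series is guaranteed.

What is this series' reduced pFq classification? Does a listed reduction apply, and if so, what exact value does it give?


Prefactor -1/7, argument 1: 3F2 with upper {-2, -1/2, 5/4} over lower {1, 6/5}. Verdict: terminating. With -2 upstairs the series is a 3-term polynomial sum; evaluated term by term. Value: -16123/59136.

Key step: x = 1 and the factor k + 3/2 cancels (top and bottom), leaving prefactor -1/7.
Ratio: r(k) = 1 * (k-2) (k-1/2) (k+5/4) / [(k+1) (k+6/5) (k+1)] - rational; roots negated = parameters, x = 1, C = -1/7.


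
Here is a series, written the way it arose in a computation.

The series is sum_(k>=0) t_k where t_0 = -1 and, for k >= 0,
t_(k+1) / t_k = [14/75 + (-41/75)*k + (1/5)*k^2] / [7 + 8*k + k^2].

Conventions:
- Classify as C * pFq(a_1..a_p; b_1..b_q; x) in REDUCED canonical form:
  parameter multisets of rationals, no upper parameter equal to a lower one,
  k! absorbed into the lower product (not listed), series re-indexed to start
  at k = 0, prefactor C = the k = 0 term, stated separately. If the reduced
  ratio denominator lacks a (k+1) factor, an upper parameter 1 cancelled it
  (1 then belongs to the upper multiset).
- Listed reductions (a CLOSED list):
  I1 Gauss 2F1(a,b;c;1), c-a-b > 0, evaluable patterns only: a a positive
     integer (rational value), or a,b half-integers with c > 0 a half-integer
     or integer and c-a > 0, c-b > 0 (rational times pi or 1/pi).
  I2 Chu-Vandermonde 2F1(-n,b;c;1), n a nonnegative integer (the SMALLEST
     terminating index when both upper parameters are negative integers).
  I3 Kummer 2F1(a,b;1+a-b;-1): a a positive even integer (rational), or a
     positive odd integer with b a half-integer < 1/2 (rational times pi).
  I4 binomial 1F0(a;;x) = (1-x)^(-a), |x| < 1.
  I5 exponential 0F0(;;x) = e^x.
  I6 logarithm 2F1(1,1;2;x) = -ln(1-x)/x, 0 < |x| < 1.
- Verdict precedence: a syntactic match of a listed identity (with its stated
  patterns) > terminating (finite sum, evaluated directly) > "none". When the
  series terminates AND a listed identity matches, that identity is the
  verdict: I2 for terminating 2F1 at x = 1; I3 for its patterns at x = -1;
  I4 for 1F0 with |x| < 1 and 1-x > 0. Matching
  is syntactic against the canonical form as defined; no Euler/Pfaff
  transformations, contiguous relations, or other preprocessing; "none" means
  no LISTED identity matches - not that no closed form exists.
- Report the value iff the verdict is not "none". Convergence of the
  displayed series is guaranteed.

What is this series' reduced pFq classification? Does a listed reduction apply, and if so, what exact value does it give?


Prefactor -1, argument 1/5: 2F1 with upper {-7/3, -2/5} over lower {7}. Verdict: none - at argument 1/5 the multisets {-7/3, -2/5} ; {7} match no listed identity.

Key step: x = (1/5) and the expanded ratio factors over Q; prefactor -1, roots give parameters.
Step ratio: r(k) = (1/5) * (k-7/3) (k-2/5) / [(k+7) (k+1)] - rational in k. x = (1/5); t_0 = -1; negate the roots.


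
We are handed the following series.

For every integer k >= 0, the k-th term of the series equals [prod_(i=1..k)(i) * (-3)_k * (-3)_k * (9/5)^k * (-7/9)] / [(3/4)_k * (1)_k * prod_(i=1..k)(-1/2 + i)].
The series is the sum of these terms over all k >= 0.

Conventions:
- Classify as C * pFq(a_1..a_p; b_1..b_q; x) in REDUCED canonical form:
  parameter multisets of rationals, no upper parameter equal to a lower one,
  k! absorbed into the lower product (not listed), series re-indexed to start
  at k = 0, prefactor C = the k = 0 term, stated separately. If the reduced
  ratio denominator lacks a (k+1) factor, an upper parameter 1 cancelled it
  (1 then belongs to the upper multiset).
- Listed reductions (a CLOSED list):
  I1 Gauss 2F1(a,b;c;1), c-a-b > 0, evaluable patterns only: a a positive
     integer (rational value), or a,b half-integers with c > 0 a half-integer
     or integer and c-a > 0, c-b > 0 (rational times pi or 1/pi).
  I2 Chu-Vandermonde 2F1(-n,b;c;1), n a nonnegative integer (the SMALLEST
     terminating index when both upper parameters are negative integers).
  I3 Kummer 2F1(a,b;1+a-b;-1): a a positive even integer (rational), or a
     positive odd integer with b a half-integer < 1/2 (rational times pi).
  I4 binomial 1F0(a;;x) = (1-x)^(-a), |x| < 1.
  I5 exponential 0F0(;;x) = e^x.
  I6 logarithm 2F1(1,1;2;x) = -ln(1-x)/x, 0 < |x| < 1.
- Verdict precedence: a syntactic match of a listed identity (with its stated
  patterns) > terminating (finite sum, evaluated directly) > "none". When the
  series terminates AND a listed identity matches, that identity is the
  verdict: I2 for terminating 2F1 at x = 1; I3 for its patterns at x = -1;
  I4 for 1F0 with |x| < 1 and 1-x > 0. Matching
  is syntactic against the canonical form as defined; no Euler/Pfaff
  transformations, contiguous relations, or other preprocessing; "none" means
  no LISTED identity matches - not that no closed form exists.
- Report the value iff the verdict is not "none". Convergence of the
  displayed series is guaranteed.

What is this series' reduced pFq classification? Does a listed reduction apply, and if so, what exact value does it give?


Classification (C = -7/9): 3F2 with upper {-3, -3, 1}, lower {1/2, 3/4}, argument x = 9/5. Verdict: terminating. (-3)_k vanishes past k = 3, leaving a 4-term sum, computed directly. Hence: -9322517/61875.

The tell: from the first term -7/9: (1)_k (C = -7/9) is k! itself.
Consecutive-term ratio: r(k) = (9/5) * (k-3) (k-3) (k+1) / [(k+1/2) (k+3/4) (k+1)] - rational in k. x = (9/5); t_0 = -7/9; negate the roots.


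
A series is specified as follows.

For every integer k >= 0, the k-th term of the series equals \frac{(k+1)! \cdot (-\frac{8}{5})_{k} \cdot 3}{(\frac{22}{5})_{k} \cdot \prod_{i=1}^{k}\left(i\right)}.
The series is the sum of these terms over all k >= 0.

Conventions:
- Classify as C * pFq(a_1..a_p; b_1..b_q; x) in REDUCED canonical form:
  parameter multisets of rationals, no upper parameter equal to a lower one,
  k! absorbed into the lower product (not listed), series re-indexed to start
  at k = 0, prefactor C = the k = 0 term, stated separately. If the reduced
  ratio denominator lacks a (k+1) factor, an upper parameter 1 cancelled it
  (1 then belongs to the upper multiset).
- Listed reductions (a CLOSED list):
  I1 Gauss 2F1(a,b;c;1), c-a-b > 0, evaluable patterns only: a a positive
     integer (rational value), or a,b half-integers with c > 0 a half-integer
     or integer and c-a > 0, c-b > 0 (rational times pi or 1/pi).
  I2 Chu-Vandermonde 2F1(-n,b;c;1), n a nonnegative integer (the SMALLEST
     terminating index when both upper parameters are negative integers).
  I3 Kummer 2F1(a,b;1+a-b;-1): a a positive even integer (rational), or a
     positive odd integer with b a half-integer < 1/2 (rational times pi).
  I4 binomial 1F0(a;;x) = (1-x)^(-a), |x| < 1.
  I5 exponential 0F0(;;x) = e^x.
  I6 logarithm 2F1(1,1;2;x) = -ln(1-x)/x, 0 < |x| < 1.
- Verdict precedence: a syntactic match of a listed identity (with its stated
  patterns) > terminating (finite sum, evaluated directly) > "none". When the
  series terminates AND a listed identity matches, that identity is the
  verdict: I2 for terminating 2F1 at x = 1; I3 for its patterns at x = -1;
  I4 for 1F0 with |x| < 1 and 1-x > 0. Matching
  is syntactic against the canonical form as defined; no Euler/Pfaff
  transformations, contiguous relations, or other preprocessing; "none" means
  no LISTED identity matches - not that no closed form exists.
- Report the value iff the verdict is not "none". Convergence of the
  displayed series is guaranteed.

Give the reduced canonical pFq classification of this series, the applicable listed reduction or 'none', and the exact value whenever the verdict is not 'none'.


At argument 1: a 2F1 with upper {-\frac{8}{5}, 2}, lower {\frac{22}{5}}, scaled by C = 3. Verdict at x = 1: Gauss (I1, integer-parameter pattern) matches (x = 1: the Gamma ratio telescopes since c-a-b = 4 > 0 and a = 2 in Z>0). Sum: \frac{153}{125}.

Key step: from the first term 3: the product of the first k integers (prefactor 3) is k!.
Step ratio: r(k) = 1 * (k-\frac{8}{5}) (k+2) / [(k+\frac{22}{5}) (k+1)] - rational in k. x = 1; t_0 = 3; negate the roots.


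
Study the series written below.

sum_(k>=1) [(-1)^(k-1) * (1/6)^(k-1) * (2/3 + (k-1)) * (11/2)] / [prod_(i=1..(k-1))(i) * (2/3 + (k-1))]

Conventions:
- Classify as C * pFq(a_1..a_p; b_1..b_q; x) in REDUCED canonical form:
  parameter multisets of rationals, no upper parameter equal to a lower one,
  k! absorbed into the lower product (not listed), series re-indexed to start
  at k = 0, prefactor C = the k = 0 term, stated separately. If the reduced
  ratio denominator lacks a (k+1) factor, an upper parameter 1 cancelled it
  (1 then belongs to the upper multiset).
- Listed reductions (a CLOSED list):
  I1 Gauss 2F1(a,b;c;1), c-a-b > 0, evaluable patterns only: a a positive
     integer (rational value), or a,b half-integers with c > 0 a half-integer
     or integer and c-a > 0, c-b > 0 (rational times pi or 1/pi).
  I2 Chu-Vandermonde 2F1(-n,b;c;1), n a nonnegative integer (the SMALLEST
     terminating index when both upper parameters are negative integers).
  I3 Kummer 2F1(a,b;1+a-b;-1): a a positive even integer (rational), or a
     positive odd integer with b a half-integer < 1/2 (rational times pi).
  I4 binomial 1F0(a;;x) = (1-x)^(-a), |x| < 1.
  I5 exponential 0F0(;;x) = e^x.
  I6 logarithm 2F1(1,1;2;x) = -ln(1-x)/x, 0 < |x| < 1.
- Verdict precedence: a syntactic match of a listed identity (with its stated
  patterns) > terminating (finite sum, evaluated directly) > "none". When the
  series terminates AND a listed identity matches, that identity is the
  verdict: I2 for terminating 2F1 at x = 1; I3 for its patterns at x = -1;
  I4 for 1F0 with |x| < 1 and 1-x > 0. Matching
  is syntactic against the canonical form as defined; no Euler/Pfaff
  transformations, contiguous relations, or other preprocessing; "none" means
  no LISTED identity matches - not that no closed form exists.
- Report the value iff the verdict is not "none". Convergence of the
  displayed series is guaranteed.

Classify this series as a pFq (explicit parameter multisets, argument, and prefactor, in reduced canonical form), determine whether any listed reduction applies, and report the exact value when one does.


With C = 11/2: the canonical form is 0F0(-; -; -1/6). Verdict: exponential (I5) fires (the 0F0 exponential series at x = -1/6). Exact value: (11/2) * e^(-1/6).

Key observation: t_0 = 11/2 here, and the product of the first k integers (C = 11/2) is k!.
Consecutive-term ratio: r(k) = (-1/6) * 1 / [(k+1)] - poly over poly, x = (-1/6) from leading terms; C = 11/2 at k = 0.


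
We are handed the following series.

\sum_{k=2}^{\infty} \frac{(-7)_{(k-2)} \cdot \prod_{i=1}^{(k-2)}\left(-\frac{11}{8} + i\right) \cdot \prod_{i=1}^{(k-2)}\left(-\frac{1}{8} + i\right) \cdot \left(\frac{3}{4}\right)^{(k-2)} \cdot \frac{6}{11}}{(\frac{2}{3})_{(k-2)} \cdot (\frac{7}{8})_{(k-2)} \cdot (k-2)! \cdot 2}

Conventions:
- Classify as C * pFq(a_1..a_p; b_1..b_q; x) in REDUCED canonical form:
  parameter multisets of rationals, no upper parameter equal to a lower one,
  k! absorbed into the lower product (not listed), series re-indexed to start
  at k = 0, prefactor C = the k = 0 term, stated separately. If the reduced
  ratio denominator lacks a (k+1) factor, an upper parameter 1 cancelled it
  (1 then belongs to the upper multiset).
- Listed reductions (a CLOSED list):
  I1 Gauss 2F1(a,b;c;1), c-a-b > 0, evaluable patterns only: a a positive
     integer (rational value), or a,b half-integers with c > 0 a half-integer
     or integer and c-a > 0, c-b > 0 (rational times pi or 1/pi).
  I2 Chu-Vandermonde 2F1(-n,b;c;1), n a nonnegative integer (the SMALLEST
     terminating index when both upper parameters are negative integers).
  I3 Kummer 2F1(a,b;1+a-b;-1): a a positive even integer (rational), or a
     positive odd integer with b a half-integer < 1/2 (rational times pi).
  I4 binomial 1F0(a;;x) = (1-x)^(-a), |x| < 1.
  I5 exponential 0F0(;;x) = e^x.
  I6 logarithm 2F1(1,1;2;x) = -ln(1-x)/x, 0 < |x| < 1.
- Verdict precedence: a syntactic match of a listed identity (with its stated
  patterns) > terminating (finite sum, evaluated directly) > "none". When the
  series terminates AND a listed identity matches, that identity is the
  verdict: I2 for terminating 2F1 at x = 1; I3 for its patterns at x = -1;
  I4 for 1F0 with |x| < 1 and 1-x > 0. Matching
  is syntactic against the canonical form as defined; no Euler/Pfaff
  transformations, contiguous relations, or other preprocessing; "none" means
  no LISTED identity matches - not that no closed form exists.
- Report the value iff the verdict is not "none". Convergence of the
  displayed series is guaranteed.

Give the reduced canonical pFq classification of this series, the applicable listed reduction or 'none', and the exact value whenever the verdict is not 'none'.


x = \frac{3}{4} here; the reduced form reads 2F1, upper {-7, -\frac{3}{8}}, lower {\frac{2}{3}}, C = \frac{3}{11}. Verdict: terminating - no listed pattern fits, but -7 in the upper list cuts the series at k = 7; direct evaluation. Value: \frac{6490062357108591}{9046781673340928}.

The tell: with t_0 = \frac{3}{11}, the running product (C = 3/11, x = 3/4) telescopes to a rising factorial.
Consecutive-term ratio: r(k) = \frac{3}{4} * (k-7) (k-\frac{3}{8}) / [(k+\frac{2}{3}) (k+1)] - rational in k. x = \frac{3}{4}; t_0 = \frac{3}{11}; negate the roots.


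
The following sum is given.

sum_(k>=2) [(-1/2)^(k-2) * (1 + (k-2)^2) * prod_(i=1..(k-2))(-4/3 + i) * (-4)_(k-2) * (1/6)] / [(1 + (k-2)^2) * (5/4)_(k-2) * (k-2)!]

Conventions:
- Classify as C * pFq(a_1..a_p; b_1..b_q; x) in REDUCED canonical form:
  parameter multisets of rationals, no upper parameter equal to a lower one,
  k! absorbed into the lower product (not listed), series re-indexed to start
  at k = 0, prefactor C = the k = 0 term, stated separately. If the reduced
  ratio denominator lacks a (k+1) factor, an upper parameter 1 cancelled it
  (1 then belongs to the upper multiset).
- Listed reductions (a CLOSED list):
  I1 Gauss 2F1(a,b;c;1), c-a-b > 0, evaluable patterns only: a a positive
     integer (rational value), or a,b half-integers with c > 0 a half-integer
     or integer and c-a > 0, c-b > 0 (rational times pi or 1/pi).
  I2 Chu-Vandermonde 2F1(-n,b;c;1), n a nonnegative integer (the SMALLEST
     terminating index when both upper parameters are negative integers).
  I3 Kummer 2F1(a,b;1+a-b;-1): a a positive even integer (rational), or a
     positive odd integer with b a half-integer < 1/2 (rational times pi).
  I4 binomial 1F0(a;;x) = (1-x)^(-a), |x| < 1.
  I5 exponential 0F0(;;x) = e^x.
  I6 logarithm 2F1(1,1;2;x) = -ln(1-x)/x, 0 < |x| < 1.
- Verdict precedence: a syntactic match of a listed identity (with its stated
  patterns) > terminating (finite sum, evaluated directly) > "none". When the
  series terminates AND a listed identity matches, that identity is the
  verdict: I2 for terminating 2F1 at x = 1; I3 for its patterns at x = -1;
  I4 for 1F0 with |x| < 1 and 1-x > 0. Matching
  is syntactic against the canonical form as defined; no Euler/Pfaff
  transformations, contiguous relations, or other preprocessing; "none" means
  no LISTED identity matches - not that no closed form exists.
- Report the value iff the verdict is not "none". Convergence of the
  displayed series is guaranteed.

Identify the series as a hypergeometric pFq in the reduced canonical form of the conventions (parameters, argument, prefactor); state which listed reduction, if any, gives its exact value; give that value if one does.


Prefactor 1/6, argument -1/2: 2F1 with upper {-4, -1/3} over lower {5/4}. Verdict: terminating - no listed pattern fits, but -4 in the upper list cuts the series at k = 4; direct evaluation. Exact value: 262849/4833270.

Key observation: with t_0 = 1/6, the running product (C = 1/6, x = -1/2) telescopes to a rising factorial.
Step ratio: r(k) = (-1/2) * (k-4) (k-1/3) / [(k+5/4) (k+1)] - rational; roots negated = parameters, x = (-1/2), C = 1/6.


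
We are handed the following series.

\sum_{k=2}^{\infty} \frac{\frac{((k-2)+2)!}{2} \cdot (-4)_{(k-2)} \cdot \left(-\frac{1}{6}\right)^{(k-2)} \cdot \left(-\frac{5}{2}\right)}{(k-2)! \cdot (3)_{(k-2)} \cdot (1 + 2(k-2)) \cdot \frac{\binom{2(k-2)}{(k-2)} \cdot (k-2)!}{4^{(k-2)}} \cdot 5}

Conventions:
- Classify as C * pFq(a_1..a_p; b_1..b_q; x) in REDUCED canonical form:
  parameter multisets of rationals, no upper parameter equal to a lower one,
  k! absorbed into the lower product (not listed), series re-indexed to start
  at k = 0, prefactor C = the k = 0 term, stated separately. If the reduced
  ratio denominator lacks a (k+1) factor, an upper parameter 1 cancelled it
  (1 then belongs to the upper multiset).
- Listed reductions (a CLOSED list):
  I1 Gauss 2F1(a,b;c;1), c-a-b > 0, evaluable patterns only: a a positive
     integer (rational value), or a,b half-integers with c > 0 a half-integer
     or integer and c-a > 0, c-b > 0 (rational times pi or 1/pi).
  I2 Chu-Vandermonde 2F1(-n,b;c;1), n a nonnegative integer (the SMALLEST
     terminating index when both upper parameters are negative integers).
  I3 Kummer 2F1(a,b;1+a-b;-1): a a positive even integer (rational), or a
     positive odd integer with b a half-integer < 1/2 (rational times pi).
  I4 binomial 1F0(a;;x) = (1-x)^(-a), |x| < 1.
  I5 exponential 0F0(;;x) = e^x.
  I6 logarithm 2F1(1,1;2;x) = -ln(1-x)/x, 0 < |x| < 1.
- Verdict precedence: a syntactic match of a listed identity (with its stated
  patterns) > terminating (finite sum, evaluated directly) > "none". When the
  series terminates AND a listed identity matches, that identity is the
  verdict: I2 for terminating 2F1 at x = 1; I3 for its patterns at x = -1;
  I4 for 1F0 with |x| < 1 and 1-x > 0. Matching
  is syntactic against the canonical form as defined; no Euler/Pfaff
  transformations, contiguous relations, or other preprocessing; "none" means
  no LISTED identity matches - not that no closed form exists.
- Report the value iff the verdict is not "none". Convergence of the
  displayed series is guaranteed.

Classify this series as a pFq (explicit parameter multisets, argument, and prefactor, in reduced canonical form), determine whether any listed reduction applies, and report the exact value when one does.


x = -\frac{1}{6} here; the reduced form reads 1F1, upper {-4}, lower {\frac{3}{2}}, C = -\frac{1}{2}. Verdict: terminating - upper -4 stops the sum at k = 4; the 5 terms are added exactly. Sum: -\frac{57038}{76545}.

First insight: from the first term -\frac{1}{2}: the parameter 3 appears in both the upper and lower lists and cancels.
Consecutive-term ratio: r(k) = -\frac{1}{6} * (k-4) / [(k+\frac{3}{2}) (k+1)] - rational; roots negated = parameters, x = -\frac{1}{6}, C = -\frac{1}{2}.


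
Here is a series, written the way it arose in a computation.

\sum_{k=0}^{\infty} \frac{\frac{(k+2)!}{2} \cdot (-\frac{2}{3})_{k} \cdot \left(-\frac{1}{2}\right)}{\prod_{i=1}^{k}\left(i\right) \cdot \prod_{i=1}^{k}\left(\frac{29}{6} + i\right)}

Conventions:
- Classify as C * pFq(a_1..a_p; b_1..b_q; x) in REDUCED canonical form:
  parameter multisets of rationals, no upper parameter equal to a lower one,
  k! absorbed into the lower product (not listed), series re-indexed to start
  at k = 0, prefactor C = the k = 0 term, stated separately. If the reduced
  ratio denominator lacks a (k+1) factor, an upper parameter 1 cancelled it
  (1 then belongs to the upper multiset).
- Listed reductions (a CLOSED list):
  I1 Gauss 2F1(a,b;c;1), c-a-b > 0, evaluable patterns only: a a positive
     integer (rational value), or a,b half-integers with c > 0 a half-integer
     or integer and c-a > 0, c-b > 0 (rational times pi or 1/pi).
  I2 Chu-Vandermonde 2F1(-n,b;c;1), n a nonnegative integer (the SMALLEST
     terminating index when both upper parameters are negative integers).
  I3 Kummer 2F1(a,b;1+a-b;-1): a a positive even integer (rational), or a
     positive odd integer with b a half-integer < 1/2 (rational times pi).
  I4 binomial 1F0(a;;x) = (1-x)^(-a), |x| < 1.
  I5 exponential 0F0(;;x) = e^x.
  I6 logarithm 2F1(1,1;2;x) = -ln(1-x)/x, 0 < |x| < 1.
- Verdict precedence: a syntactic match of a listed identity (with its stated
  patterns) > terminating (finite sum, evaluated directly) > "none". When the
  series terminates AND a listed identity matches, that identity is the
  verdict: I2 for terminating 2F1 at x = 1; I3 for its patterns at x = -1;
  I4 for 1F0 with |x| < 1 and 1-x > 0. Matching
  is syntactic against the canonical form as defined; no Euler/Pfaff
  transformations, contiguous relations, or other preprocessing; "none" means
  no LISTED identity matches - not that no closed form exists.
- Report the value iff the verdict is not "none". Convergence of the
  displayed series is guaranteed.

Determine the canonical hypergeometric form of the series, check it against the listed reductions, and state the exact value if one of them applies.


Structural cue: from the first term -\frac{1}{2}: the factorial ratio (prefactor -1/2) (k+a-1)!/(a-1)! is a rising factorial (a)_k.
Term ratio: r(k) = 1 * (k-\frac{2}{3}) (k+3) / [(k+\frac{35}{6}) (k+1)] - poly over poly, x = 1 from leading terms; C = -\frac{1}{2} at k = 0.

At argument 1: a 2F1 with upper {-\frac{2}{3}, 3}, lower {\frac{35}{6}}, scaled by C = -\frac{1}{2}. Verdict: Gauss (I1, integer-parameter pattern) fires (x = 1: the Gamma ratio telescopes since c-a-b = 7/2 > 0 and a = 3 in Z>0). Hence: -\frac{11339}{37422}.


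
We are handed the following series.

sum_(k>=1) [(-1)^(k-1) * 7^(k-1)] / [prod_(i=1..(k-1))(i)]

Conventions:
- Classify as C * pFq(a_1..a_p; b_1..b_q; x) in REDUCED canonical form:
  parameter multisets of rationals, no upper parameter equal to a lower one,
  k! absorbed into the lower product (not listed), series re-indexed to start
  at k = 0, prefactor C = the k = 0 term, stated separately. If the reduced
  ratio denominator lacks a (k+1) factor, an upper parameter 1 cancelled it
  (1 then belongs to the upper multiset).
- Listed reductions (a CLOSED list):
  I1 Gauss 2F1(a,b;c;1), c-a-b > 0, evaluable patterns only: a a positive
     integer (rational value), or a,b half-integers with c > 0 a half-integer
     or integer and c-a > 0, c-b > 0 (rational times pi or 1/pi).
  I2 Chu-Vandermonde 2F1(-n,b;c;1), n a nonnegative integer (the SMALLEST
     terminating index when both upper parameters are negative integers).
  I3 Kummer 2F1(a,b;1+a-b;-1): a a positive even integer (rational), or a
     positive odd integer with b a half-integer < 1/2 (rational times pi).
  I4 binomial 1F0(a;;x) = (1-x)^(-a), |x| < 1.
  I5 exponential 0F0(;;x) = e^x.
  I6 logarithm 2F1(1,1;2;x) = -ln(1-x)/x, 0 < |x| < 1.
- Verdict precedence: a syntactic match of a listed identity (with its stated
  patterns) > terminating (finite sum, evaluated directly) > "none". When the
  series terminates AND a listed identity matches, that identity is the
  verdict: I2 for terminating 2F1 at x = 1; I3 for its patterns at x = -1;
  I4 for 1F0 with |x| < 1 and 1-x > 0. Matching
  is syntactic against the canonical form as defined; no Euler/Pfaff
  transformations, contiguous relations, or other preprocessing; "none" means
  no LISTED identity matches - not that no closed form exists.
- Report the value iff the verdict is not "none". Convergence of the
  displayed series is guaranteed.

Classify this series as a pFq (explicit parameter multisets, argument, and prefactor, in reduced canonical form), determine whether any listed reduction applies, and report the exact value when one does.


Reduced: x = -7, 0F0, upper = {-}, lower = {-}, C = 1. Verdict: the exponential series (I5) fires (the 0F0 exponential series at x = -7). Value: e^(-7).

Key step: t_0 being 1, the (-1)^k factor (prefactor 1) folds into the argument's sign.
Ratio: r(k) = (-7) * 1 / [(k+1)] - rational in k. x = (-7); t_0 = 1; negate the roots.


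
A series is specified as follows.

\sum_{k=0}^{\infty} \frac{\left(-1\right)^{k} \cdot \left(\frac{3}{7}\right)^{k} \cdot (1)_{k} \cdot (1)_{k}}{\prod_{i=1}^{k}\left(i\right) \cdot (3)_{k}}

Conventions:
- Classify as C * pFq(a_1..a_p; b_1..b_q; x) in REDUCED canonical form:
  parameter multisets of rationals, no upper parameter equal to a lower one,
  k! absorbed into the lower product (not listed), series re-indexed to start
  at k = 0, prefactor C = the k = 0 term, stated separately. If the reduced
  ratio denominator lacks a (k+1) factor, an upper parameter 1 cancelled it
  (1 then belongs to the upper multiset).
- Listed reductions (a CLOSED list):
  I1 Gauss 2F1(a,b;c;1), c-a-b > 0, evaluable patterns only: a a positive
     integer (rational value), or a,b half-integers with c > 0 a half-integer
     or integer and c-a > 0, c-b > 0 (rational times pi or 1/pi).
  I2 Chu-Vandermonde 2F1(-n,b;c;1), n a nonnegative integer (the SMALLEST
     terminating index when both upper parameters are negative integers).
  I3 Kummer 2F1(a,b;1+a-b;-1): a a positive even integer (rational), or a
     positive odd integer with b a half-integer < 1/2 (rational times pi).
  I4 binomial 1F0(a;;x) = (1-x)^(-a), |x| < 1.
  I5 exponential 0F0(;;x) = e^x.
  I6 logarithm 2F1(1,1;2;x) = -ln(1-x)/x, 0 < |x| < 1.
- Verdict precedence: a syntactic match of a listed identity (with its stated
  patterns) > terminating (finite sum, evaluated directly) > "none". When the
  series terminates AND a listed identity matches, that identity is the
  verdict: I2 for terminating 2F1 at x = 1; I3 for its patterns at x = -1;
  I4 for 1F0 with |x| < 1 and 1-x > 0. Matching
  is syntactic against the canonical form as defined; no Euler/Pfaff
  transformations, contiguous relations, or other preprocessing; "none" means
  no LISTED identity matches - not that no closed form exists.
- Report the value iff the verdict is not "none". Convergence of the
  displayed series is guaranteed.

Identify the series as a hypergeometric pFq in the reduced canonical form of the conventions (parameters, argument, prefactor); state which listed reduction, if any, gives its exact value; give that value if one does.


At argument -\frac{3}{7}: a 2F1 with upper {1, 1}, lower {3}, scaled by C = 1. Verdict: none (x = -\frac{3}{7}): each listed identity misses the multisets {1, 1} ; {3}.

Structural cue: x = -\frac{3}{7} and the (-1)^k factor (prefactor 1) folds into the argument's sign.
Step ratio: r(k) = -\frac{3}{7} * (k+1) (k+1) / [(k+3) (k+1)] - poly over poly, x = -\frac{3}{7} from leading terms; C = 1 at k = 0.


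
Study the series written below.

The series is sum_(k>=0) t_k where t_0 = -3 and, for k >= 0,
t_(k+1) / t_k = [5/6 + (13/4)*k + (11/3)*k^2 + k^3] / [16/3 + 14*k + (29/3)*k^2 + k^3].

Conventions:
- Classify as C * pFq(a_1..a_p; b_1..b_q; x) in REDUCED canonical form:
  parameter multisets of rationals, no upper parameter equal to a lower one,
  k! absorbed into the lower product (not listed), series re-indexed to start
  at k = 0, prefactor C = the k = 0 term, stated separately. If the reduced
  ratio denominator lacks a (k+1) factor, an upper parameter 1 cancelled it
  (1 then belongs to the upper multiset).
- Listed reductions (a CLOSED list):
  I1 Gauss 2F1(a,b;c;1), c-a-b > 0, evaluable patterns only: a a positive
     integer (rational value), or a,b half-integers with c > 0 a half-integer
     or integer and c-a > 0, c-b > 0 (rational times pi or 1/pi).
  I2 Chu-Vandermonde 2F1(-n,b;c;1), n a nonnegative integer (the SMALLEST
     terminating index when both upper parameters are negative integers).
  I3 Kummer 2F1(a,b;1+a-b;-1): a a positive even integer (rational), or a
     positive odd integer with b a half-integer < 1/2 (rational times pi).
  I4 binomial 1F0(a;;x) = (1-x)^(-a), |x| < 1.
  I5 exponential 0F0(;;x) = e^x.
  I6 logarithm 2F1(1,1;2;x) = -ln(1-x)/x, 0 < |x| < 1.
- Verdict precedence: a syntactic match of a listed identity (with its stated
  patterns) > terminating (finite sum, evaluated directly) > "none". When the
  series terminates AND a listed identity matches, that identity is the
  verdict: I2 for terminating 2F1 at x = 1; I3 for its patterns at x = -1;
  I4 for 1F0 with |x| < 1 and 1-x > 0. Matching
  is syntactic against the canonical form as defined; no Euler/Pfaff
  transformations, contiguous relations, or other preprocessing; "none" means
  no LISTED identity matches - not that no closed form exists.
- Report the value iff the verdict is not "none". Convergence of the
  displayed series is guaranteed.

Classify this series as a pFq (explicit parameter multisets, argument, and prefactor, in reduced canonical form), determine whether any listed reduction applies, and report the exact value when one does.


The tell: x = 1 and cancel k + 2/3 from the displayed ratio first; then C = -3, x = 1.
Term ratio: r(k) = 1 * (k+1/2) (k+5/2) / [(k+8) (k+1)] ; factor over Q: parameters, x = 1, and C = -3.

At argument 1: a 2F1 with upper {1/2, 5/2}, lower {8}, scaled by C = -3. Verdict at x = 1: Gauss (I1, half-integer pattern) matches (x = 1; upper {1/2, 5/2} half-integers, c = 8 in the evaluable pattern). Sum: (-524288/45045) / pi.
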